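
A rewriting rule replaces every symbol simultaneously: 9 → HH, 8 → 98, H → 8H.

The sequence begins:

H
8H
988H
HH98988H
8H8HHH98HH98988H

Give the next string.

988H988H8H8HHH988H8HHH98HH98988H

Applying the rule to each of the 16 symbols of 8H8HHH98HH98988H gives the pieces 98 8H 98 8H 8H 8H HH 98 8H 8H HH 98 HH 98 98 8H, which concatenate to the answer.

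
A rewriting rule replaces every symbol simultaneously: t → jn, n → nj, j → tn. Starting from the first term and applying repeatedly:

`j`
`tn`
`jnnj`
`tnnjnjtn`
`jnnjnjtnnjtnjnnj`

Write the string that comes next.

Replace each of the 16 characters of jnnjnjtnnjtnjnnj in place — tn nj nj tn nj tn jn nj nj tn jn nj tn nj nj tn — and concatenate.

tnnjnjtnnjtnjnnjnjtnjnnjtnnjnjtn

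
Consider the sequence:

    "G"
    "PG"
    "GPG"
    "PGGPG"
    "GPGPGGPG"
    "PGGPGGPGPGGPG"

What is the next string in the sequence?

This is a Fibonacci-style word recurrence s(k) = s(k−2)·s(k−1): e.g. G·PG = GPG.
The next term joins GPGPGGPG and PGGPGGPGPGGPG.

GPGPGGPGPGGPGGPGPGGPG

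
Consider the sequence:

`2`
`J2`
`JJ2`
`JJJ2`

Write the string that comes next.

JJJJ2

The strings grow by a fixed prefix J each time.
So the next term is J·JJJ2.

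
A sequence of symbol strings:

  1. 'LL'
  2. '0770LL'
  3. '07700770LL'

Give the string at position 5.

0770077007700770LL

Every step adds 0770 at the front: s(k+1) = 0770·s(k).
From 07700770LL, 2 further steps: 07700770LL → 077007700770LL → (answer).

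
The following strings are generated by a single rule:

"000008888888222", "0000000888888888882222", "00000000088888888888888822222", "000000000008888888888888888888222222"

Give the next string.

Each string has the form 0^{2n+1} 8^{4n-1} 2^{n+1}, where the shown terms are n = 2, 3, 4, 5.
Setting n = 6 gives 13, 23, 7 characters in each block.

0000000000000888888888888888888888882222222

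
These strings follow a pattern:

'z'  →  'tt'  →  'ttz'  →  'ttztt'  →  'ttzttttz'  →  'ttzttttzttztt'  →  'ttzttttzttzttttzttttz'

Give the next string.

ttzttttzttzttttzttttzttzttttzttztt

This is a Fibonacci-style word recurrence s(k) = s(k−1)·s(k−2): e.g. tt·z = ttz.
So term 8 is ttzttttzttzttttzttttz·ttzttttzttztt.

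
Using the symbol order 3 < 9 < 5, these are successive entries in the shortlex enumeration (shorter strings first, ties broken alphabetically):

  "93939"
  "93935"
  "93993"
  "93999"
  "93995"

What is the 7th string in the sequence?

Continuing the enumeration 2 steps past 93995: 93995 → 93953 → (answer).

93959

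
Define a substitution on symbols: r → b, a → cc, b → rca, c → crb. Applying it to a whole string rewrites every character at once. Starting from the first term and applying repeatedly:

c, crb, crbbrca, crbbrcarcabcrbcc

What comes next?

crbbrcarcabcrbccbcrbccrcacrbbrcacrbcrb

φ(crbbrcarcabcrbcc) expands symbol-by-symbol to crb b rca rca b crb cc b crb cc rca crb b rca crb crb; joining the 16 pieces gives the next term.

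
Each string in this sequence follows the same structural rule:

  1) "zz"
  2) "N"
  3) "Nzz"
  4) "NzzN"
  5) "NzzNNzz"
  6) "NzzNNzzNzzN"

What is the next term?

From term 3 onward, concatenate the last term with the second-to-last: N·zz = Nzz, Nzz·N = NzzN, …
So term 7 is NzzNNzzNzzN·NzzNNzz.

NzzNNzzNzzNNzzNNzz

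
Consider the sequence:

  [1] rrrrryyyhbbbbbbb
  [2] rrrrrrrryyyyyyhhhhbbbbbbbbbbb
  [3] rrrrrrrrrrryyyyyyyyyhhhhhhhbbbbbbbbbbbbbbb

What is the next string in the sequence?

Reading off run lengths: r runs 5, 8, 11; y runs 3, 6, 9; h runs 1, 4, 7; b runs 7, 11, 15 — each is linear in n (n = 1, 2, …).
Setting n = 4 gives 14, 12, 10, 19 characters in each block.

rrrrrrrrrrrrrryyyyyyyyyyyyhhhhhhhhhhbbbbbbbbbbbbbbbbbbb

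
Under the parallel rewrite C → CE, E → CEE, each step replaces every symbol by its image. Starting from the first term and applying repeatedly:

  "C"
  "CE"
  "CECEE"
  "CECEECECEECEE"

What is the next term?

CECEECECEECEECECEECECEECEECECEECEE

Applying the rule to each of the 13 symbols of CECEECECEECEE gives the pieces CE CEE CE CEE CEE CE CEE CE CEE CEE CE CEE CEE, which concatenate to the answer.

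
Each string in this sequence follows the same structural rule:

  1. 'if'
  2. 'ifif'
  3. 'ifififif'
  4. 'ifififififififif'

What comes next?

Each string is two copies of the previous one concatenated.
One more doubling of ifififififififif gives the answer.

ifififififififififififififififif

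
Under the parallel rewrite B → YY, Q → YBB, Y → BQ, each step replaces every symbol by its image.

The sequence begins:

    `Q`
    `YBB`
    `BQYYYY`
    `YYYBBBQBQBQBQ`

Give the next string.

Applying the rule to each of the 13 symbols of YYYBBBQBQBQBQ gives the pieces BQ BQ BQ YY YY YY YBB YY YBB YY YBB YY YBB, which concatenate to the answer.

BQBQBQYYYYYYYBBYYYBBYYYBBYYYBB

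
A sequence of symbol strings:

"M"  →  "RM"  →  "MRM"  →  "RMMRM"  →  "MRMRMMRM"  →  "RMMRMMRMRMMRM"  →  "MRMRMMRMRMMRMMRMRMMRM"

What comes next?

This is a Fibonacci-style word recurrence s(k) = s(k−2)·s(k−1): e.g. M·RM = MRM.
The next term joins RMMRMMRMRMMRM and MRMRMMRMRMMRMMRMRMMRM.

RMMRMMRMRMMRMMRMRMMRMRMMRMMRMRMMRM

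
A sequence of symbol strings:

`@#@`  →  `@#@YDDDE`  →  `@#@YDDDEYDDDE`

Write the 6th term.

@#@YDDDEYDDDEYDDDEYDDDEYDDDE

The strings grow by a fixed suffix YDDDE each time.
From @#@YDDDEYDDDE, 3 further steps: @#@YDDDEYDDDE → @#@YDDDEYDDDEYDDDE → @#@YDDDEYDDDEYDDDEYDDDE → (answer).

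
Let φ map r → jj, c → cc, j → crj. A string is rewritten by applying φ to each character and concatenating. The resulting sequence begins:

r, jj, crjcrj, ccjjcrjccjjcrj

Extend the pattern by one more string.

cccccrjcrjccjjcrjcccccrjcrjccjjcrj

Replace each of the 14 characters of ccjjcrjccjjcrj in place — cc cc crj crj cc jj crj cc cc crj crj cc jj crj — and concatenate.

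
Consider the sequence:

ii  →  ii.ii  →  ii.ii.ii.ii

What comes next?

s(k+1) = s(k)·.·s(k) — each term doubles the last with '.' between the halves.
So the next term is two copies of ii.ii.ii.ii with '.' between the halves.

ii.ii.ii.ii.ii.ii.ii.ii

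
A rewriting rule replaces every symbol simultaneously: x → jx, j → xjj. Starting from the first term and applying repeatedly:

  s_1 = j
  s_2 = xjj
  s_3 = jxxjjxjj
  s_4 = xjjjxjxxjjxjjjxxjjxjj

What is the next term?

Rewriting the 21 symbols of xjjjxjxxjjxjjjxxjjxjj one by one yields jx xjj xjj xjj jx xjj jx jx xjj xjj jx xjj xjj xjj jx jx xjj xjj jx xjj xjj; concatenated:

jxxjjxjjxjjjxxjjjxjxxjjxjjjxxjjxjjxjjjxjxxjjxjjjxxjjxjj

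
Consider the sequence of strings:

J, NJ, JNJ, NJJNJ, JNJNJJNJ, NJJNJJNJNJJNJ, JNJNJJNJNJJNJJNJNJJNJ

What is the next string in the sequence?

This is a Fibonacci-style word recurrence s(k) = s(k−2)·s(k−1): e.g. J·NJ = JNJ.
So term 8 is NJJNJJNJNJJNJ·JNJNJJNJNJJNJJNJNJJNJ.

NJJNJJNJNJJNJJNJNJJNJNJJNJJNJNJJNJ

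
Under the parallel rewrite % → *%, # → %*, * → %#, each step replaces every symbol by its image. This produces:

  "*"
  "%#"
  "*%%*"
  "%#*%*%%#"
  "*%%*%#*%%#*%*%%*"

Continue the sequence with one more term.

%#*%*%%#*%%*%#*%*%%*%#*%%#*%*%%#

Replace each of the 16 characters of *%%*%#*%%#*%*%%* in place — %# *% *% %# *% %* %# *% *% %* %# *% %# *% *% %# — and concatenate.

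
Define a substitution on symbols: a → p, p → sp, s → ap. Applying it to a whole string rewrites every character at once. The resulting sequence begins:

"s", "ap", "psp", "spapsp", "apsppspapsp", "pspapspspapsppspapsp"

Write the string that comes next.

Replace each of the 20 characters of pspapspspapsppspapsp in place — sp ap sp p sp ap sp ap sp p sp ap sp sp ap sp p sp ap sp — and concatenate.

spapsppspapspapsppspapspspapsppspapsp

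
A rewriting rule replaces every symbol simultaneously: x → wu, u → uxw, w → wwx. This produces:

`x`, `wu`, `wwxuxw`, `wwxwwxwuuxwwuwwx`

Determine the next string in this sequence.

Rewriting the 16 symbols of wwxwwxwuuxwwuwwx one by one yields wwx wwx wu wwx wwx wu wwx uxw uxw wu wwx wwx uxw wwx wwx wu; concatenated:

wwxwwxwuwwxwwxwuwwxuxwuxwwuwwxwwxuxwwwxwwxwu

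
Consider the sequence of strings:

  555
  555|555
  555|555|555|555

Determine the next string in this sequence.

s(k+1) = s(k)·|·s(k) — each term doubles the last with '|' between the halves.
One more doubling of 555|555|555|555 gives the answer.

555|555|555|555|555|555|555|555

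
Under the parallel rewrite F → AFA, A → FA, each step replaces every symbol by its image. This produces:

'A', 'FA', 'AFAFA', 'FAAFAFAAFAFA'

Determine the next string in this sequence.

AFAFAFAAFAFAAFAFAFAAFAFAAFAFA

Expanding FAAFAFAAFAFA: F→AFA, A→FA, A→FA, F→AFA, A→FA, F→AFA, A→FA, A→FA, F→AFA, A→FA, F→AFA, A→FA. Concatenated: AFA FA FA AFA FA AFA FA FA AFA FA AFA FA.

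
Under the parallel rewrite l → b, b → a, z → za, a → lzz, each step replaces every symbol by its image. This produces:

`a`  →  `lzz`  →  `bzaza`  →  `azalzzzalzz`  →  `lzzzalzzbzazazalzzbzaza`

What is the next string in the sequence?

φ(lzzzalzzbzazazalzzbzaza) expands symbol-by-symbol to b za za za lzz b za za a za lzz za lzz za lzz b za za a za lzz za lzz; joining the 23 pieces gives the next term.

bzazazalzzbzazaazalzzzalzzzalzzbzazaazalzzzalzz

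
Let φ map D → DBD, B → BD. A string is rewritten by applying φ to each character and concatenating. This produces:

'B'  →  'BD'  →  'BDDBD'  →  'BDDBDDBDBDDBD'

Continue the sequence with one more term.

Applying the rule to each of the 13 symbols of BDDBDDBDBDDBD gives the pieces BD DBD DBD BD DBD DBD BD DBD BD DBD DBD BD DBD, which concatenate to the answer.

BDDBDDBDBDDBDDBDBDDBDBDDBDDBDBDDBD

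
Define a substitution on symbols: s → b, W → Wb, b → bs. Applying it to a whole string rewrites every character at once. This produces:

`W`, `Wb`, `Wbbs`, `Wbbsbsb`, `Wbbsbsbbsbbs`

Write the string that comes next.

Wbbsbsbbsbbsbsbbsbsb

Expanding Wbbsbsbbsbbs: W→Wb, b→bs, b→bs, s→b, b→bs, s→b, b→bs, b→bs, s→b, b→bs, b→bs, s→b. Concatenated: Wb bs bs b bs b bs bs b bs bs b.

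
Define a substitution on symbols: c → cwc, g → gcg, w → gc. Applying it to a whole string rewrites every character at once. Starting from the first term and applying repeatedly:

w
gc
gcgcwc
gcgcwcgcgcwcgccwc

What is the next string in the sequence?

Applying the rule to each of the 17 symbols of gcgcwcgcgcwcgccwc gives the pieces gcg cwc gcg cwc gc cwc gcg cwc gcg cwc gc cwc gcg cwc cwc gc cwc, which concatenate to the answer.

gcgcwcgcgcwcgccwcgcgcwcgcgcwcgccwcgcgcwccwcgccwc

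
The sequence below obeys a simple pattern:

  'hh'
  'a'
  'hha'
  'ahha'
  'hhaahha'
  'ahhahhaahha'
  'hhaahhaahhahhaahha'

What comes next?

From term 3 onward, concatenate the second-to-last term with the last: hh·a = hha, a·hha = ahha, …
Continuing: ahhahhaahha · hhaahhaahhahhaahha gives term 8.

ahhahhaahhahhaahhaahhahhaahha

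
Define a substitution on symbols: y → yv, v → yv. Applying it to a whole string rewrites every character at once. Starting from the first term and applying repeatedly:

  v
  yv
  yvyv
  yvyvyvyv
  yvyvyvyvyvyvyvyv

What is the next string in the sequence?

Rewriting the 16 symbols of yvyvyvyvyvyvyvyv one by one yields yv yv yv yv yv yv yv yv yv yv yv yv yv yv yv yv; concatenated:

yvyvyvyvyvyvyvyvyvyvyvyvyvyvyvyv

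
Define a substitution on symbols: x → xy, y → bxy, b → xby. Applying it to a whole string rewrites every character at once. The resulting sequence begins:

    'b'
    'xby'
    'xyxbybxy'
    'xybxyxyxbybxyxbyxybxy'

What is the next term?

Rewriting the 21 symbols of xybxyxyxbybxyxbyxybxy one by one yields xy bxy xby xy bxy xy bxy xy xby bxy xby xy bxy xy xby bxy xy bxy xby xy bxy; concatenated:

xybxyxbyxybxyxybxyxyxbybxyxbyxybxyxyxbybxyxybxyxbyxybxy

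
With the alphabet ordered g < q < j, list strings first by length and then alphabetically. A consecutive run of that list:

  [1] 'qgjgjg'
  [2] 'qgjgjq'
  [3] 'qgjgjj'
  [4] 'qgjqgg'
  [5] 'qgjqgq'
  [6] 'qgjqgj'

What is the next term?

qgjqqg

The successor of qgjqgj increments the rightmost position that isn't already j and resets every position after it to g.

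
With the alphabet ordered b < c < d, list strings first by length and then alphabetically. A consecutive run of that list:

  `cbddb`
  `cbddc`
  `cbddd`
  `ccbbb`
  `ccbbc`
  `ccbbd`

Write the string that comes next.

Treat ccbbd as a base-3 numeral over the given alphabet and add one, carrying through any trailing d's.

ccbcb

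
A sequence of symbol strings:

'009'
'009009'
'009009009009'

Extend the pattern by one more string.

Each string is two copies of the previous one concatenated.
One more doubling of 009009009009 gives the answer.

009009009009009009009009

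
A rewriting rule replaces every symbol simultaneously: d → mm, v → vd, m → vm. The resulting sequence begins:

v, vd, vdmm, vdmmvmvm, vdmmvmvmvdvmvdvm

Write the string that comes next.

vdmmvmvmvdvmvdvmvdmmvdvmvdmmvdvm

Replace each of the 16 characters of vdmmvmvmvdvmvdvm in place — vd mm vm vm vd vm vd vm vd mm vd vm vd mm vd vm — and concatenate.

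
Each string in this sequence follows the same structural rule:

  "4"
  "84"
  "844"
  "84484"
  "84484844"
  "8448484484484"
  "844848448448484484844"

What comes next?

From term 3 onward, concatenate the last term with the second-to-last: 84·4 = 844, 844·84 = 84484, …
The next term joins 844848448448484484844 and 8448484484484.

8448484484484844848448448484484484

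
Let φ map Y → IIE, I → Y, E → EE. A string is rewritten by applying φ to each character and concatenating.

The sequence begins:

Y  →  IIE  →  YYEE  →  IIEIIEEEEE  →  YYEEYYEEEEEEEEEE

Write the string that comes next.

φ(YYEEYYEEEEEEEEEE) expands symbol-by-symbol to IIE IIE EE EE IIE IIE EE EE EE EE EE EE EE EE EE EE; joining the 16 pieces gives the next term.

IIEIIEEEEEIIEIIEEEEEEEEEEEEEEEEEEEEE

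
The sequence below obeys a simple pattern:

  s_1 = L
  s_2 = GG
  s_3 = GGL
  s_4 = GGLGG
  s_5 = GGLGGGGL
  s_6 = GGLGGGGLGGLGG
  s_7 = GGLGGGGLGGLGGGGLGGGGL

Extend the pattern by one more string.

Each term (from the third on) is the previous term followed by the one before it: term 3 = GG·L = GGL.
Continuing: GGLGGGGLGGLGGGGLGGGGL · GGLGGGGLGGLGG gives term 8.

GGLGGGGLGGLGGGGLGGGGLGGLGGGGLGGLGG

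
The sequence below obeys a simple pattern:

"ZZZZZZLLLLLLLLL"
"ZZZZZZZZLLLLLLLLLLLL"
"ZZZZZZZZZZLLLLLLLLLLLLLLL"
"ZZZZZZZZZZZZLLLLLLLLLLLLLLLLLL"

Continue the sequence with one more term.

Each string has the form Z^{2n} L^{3n}, where the shown terms are n = 3, 4, 5, 6.
At n = 7 the blocks have lengths 14, 21.

ZZZZZZZZZZZZZZLLLLLLLLLLLLLLLLLLLLL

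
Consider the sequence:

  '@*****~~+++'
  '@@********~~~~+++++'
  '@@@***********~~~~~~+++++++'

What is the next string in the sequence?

@@@@**************~~~~~~~~+++++++++

Each string has the form @^{n} *^{3n+2} ~^{2n} +^{2n+1} (n = 1, 2, …).
For the next term, n = 4, so the run lengths are 4, 14, 8, 9.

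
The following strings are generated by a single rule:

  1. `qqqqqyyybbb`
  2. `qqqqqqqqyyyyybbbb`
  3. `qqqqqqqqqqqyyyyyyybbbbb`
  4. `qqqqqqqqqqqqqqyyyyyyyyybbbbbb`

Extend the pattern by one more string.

Reading off run lengths: q runs 5, 8, 11, 14; y runs 3, 5, 7, 9; b runs 3, 4, 5, 6 — each is linear in n (n = 1, 2, …).
Setting n = 5 gives 17, 11, 7 characters in each block.

qqqqqqqqqqqqqqqqqyyyyyyyyyyybbbbbbb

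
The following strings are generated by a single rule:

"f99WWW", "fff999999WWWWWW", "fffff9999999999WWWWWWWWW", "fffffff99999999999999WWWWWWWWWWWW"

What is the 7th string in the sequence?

fffffffffffff99999999999999999999999999WWWWWWWWWWWWWWWWWWWWW

Reading off run lengths: f runs 1, 3, 5, 7; 9 runs 2, 6, 10, 14; W runs 3, 6, 9, 12 — each is linear in n (n = 1, 2, …).
For term 7, n = 7, so the run lengths are 13, 26, 21.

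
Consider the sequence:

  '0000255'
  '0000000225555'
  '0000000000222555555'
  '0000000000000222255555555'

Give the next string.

Reading off run lengths: 0 runs 4, 7, 10, 13; 2 runs 1, 2, 3, 4; 5 runs 2, 4, 6, 8 — each is linear in n (n = 1, 2, …).
Setting n = 5 gives 16, 5, 10 characters in each block.

0000000000000000222225555555555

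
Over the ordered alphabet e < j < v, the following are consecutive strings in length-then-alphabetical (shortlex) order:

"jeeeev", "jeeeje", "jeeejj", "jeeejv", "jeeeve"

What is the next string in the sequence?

jeeevj

Treat jeeeve as a base-3 numeral over the given alphabet and add one, carrying through any trailing v's.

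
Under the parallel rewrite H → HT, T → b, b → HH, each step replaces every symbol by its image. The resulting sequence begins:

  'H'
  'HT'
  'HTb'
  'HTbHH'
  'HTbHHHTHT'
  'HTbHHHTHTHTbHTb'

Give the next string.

φ(HTbHHHTHTHTbHTb) expands symbol-by-symbol to HT b HH HT HT HT b HT b HT b HH HT b HH; joining the 15 pieces gives the next term.

HTbHHHTHTHTbHTbHTbHHHTbHH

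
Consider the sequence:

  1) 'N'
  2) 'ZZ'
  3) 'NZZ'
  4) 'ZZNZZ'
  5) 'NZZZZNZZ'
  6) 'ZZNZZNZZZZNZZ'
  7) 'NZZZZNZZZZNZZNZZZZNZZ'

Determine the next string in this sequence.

ZZNZZNZZZZNZZNZZZZNZZZZNZZNZZZZNZZ

Each term (from the third on) is the two preceding terms concatenated in order: term 3 = N·ZZ = NZZ.
Continuing: ZZNZZNZZZZNZZ · NZZZZNZZZZNZZNZZZZNZZ gives term 8.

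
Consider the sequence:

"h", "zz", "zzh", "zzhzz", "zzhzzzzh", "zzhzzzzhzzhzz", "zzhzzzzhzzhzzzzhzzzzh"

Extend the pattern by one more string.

This is a Fibonacci-style word recurrence s(k) = s(k−1)·s(k−2): e.g. zz·h = zzh.
The next term joins zzhzzzzhzzhzzzzhzzzzh and zzhzzzzhzzhzz.

zzhzzzzhzzhzzzzhzzzzhzzhzzzzhzzhzz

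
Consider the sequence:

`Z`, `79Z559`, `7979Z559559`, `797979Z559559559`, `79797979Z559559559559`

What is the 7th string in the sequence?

Each term wraps the previous one in 79 on the left and 559 on the right.
From 79797979Z559559559559, 2 further steps: 79797979Z559559559559 → 7979797979Z559559559559559 → (answer).

797979797979Z559559559559559559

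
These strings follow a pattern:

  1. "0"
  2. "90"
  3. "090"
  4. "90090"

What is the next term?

09090090

This is a Fibonacci-style word recurrence s(k) = s(k−2)·s(k−1): e.g. 0·90 = 090.
Continuing: 090 · 90090 gives term 5.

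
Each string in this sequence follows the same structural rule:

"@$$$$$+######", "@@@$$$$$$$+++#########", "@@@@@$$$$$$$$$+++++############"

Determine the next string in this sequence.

@@@@@@@$$$$$$$$$$$+++++++###############

Each string has the form @^{2n-1} $^{2n+3} +^{2n-1} #^{3n+3} (n = 1, 2, …).
At n = 4 the blocks have lengths 7, 11, 7, 15.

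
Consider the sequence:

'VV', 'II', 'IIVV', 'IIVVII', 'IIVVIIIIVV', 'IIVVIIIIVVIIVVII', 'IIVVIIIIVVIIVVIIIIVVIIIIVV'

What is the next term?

IIVVIIIIVVIIVVIIIIVVIIIIVVIIVVIIIIVVIIVVII

Each term (from the third on) is the previous term followed by the one before it: term 3 = II·VV = IIVV.
So term 8 is IIVVIIIIVVIIVVIIIIVVIIIIVV·IIVVIIIIVVIIVVII.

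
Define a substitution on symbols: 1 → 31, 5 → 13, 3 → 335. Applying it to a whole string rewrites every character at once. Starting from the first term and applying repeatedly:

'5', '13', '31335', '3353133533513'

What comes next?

3353351333531335335133353351331335

φ(3353133533513) expands symbol-by-symbol to 335 335 13 335 31 335 335 13 335 335 13 31 335; joining the 13 pieces gives the next term.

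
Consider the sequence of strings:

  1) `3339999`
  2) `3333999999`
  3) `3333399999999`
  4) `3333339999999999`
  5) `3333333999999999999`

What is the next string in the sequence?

3333333399999999999999

Reading off run lengths: 3 runs 3, 4, 5, 6, 7; 9 runs 4, 6, 8, 10, 12 — each is linear in n, where the shown terms are n = 2, 3, 4, 5, 6.
For the next term, n = 7, so the run lengths are 8, 14.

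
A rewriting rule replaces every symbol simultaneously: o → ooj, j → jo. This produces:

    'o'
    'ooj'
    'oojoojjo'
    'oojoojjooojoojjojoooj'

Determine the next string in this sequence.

oojoojjooojoojjojooojoojoojjooojoojjojooojjooojoojoojjo

φ(oojoojjooojoojjojoooj) expands symbol-by-symbol to ooj ooj jo ooj ooj jo jo ooj ooj ooj jo ooj ooj jo jo ooj jo ooj ooj ooj jo; joining the 21 pieces gives the next term.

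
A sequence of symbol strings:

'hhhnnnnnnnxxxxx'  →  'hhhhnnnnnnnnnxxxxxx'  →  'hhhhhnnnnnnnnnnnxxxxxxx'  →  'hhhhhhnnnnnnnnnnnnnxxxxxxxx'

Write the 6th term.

The n-th term is n h's then 2n+1 n's then n+2 x's, where the shown terms are n = 3, 4, 5, 6.
At n = 8 the blocks have lengths 8, 17, 10.

hhhhhhhhnnnnnnnnnnnnnnnnnxxxxxxxxxx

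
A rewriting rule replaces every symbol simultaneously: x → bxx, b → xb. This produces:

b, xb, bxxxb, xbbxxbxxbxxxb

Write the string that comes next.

Rewriting the 13 symbols of xbbxxbxxbxxxb one by one yields bxx xb xb bxx bxx xb bxx bxx xb bxx bxx bxx xb; concatenated:

bxxxbxbbxxbxxxbbxxbxxxbbxxbxxbxxxb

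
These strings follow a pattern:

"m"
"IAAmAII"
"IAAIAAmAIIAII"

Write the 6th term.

Every step adds IAA to the front and AII to the end of the previous string.
From IAAIAAmAIIAII, 3 further steps: IAAIAAmAIIAII → IAAIAAIAAmAIIAIIAII → IAAIAAIAAIAAmAIIAIIAIIAII → (answer).

IAAIAAIAAIAAIAAmAIIAIIAIIAIIAII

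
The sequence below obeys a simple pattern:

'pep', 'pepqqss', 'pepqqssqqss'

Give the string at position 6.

pepqqssqqssqqssqqssqqss

Each term is the previous one with qqss appended.
From pepqqssqqss, 3 further steps: pepqqssqqss → pepqqssqqssqqss → pepqqssqqssqqssqqss → (answer).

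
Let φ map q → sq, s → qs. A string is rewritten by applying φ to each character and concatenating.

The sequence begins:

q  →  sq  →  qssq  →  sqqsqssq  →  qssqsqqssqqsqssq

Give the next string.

φ(qssqsqqssqqsqssq) expands symbol-by-symbol to sq qs qs sq qs sq sq qs qs sq sq qs sq qs qs sq; joining the 16 pieces gives the next term.

sqqsqssqqssqsqqsqssqsqqssqqsqssq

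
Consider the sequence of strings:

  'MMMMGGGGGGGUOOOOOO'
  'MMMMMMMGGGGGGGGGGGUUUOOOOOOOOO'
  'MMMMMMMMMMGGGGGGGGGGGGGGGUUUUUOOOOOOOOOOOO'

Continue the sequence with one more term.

MMMMMMMMMMMMMGGGGGGGGGGGGGGGGGGGUUUUUUUOOOOOOOOOOOOOOO

Each string has the form M^{3n+1} G^{4n+3} U^{2n-1} O^{3n+3} (n = 1, 2, …).
At n = 4 the blocks have lengths 13, 19, 7, 15.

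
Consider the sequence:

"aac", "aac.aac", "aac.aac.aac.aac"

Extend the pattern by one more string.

Every step duplicates the string with '.' between the halves.
One more doubling of aac.aac.aac.aac gives the answer.

aac.aac.aac.aac.aac.aac.aac.aac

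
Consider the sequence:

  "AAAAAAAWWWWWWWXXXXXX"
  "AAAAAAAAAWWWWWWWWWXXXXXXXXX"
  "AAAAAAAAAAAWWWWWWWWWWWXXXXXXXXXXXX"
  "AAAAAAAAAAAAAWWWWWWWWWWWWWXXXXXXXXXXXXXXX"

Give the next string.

Each string has the form A^{2n+3} W^{2n+3} X^{3n}, where the shown terms are n = 2, 3, 4, 5.
Setting n = 6 gives 15, 15, 18 characters in each block.

AAAAAAAAAAAAAAAWWWWWWWWWWWWWWWXXXXXXXXXXXXXXXXXX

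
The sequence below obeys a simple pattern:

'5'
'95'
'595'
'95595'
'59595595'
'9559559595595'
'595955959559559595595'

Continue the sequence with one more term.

9559559595595595955959559559595595

Each term (from the third on) is the two preceding terms concatenated in order: term 3 = 5·95 = 595.
So term 8 is 9559559595595·595955959559559595595.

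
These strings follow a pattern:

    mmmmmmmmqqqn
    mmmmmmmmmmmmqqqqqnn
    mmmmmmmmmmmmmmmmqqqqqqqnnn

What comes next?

mmmmmmmmmmmmmmmmmmmmqqqqqqqqqnnnn

The n-th term is 4n m's then 2n-1 q's then n-1 n's, where the shown terms are n = 2, 3, 4.
For the next term, n = 5, so the run lengths are 20, 9, 4.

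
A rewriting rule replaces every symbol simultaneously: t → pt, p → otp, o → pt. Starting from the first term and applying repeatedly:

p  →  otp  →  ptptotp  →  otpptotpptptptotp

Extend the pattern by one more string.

Rewriting the 17 symbols of otpptotpptptptotp one by one yields pt pt otp otp pt pt pt otp otp pt otp pt otp pt pt pt otp; concatenated:

ptptotpotpptptptotpotpptotpptotpptptptotp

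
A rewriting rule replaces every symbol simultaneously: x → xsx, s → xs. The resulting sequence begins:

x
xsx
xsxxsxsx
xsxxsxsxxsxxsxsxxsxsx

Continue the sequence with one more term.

xsxxsxsxxsxxsxsxxsxsxxsxxsxsxxsxxsxsxxsxsxxsxxsxsxxsxsx

Applying the rule to each of the 21 symbols of xsxxsxsxxsxxsxsxxsxsx gives the pieces xsx xs xsx xsx xs xsx xs xsx xsx xs xsx xsx xs xsx xs xsx xsx xs xsx xs xsx, which concatenate to the answer.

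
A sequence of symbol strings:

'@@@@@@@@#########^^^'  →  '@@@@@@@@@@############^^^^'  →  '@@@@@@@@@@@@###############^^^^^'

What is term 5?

Reading off run lengths: @ runs 8, 10, 12; # runs 9, 12, 15; ^ runs 3, 4, 5 — each is linear in n, where the shown terms are n = 3, 4, 5.
Setting n = 7 gives 16, 21, 7 characters in each block.

@@@@@@@@@@@@@@@@#####################^^^^^^^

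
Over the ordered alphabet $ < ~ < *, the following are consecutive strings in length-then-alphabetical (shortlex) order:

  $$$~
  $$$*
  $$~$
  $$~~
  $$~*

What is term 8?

$$**

Continuing the enumeration 3 steps past $$~*: $$~* → $$*$ → $$*~ → (answer).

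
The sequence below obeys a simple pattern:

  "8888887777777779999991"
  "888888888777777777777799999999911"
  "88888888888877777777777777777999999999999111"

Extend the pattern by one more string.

Term n consists of 3n 8's, followed by 4n+1 7's, followed by 3n 9's, followed by n-1 1's, where the shown terms are n = 2, 3, 4.
At n = 5 the blocks have lengths 15, 21, 15, 4.

8888888888888887777777777777777777779999999999999991111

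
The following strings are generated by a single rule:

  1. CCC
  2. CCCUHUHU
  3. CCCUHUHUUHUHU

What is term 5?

Each term is the previous one with UHUHU appended.
From CCCUHUHUUHUHU, 2 further steps: CCCUHUHUUHUHU → CCCUHUHUUHUHUUHUHU → (answer).

CCCUHUHUUHUHUUHUHUUHUHU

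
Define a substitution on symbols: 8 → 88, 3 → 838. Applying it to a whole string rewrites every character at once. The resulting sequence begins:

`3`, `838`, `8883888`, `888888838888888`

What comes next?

φ(888888838888888) expands symbol-by-symbol to 88 88 88 88 88 88 88 838 88 88 88 88 88 88 88; joining the 15 pieces gives the next term.

8888888888888883888888888888888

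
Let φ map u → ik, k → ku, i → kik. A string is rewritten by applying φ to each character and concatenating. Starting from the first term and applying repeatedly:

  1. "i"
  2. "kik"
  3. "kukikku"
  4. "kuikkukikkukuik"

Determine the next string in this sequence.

Replace each of the 15 characters of kuikkukikkukuik in place — ku ik kik ku ku ik ku kik ku ku ik ku ik kik ku — and concatenate.

kuikkikkukuikkukikkukuikkuikkikku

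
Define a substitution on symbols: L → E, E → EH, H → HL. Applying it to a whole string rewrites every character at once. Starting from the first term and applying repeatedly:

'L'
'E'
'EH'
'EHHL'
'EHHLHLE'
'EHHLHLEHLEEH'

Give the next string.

Rewriting each symbol of EHHLHLEHLEEH: E→EH, H→HL, H→HL, L→E, H→HL, L→E, E→EH, H→HL, L→E, E→EH, E→EH, H→HL, which concatenates to EH HL HL E HL E EH HL E EH EH HL.

EHHLHLEHLEEHHLEEHEHHL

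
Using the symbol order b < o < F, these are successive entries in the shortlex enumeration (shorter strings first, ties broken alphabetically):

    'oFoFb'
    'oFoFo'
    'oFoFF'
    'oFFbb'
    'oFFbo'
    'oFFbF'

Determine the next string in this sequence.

oFFob

The successor of oFFbF increments the rightmost position that isn't already F and resets every position after it to b.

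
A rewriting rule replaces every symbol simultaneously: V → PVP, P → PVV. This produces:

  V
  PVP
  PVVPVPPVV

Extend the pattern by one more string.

Expanding PVVPVPPVV: P→PVV, V→PVP, V→PVP, P→PVV, V→PVP, P→PVV, P→PVV, V→PVP, V→PVP. Concatenated: PVV PVP PVP PVV PVP PVV PVV PVP PVP.

PVVPVPPVPPVVPVPPVVPVVPVPPVP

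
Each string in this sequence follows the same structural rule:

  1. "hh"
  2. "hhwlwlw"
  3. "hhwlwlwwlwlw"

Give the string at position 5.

The strings grow by a fixed suffix wlwlw each time.
From hhwlwlwwlwlw, 2 further steps: hhwlwlwwlwlw → hhwlwlwwlwlwwlwlw → (answer).

hhwlwlwwlwlwwlwlwwlwlw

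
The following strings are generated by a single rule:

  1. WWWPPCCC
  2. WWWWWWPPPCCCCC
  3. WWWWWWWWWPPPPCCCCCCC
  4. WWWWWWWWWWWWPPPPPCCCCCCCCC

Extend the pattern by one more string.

WWWWWWWWWWWWWWWPPPPPPCCCCCCCCCCC

The n-th term is 3n W's then n+1 P's then 2n+1 C's (n = 1, 2, …).
At n = 5 the blocks have lengths 15, 6, 11.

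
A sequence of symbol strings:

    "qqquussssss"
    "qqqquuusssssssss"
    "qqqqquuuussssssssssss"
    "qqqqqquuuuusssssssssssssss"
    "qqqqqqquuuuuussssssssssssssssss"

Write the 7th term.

qqqqqqqqquuuuuuuussssssssssssssssssssssss

The n-th term is n+1 q's then n u's then 3n s's, where the shown terms are n = 2, 3, 4, 5, 6.
For term 7, n = 8, so the run lengths are 9, 8, 24.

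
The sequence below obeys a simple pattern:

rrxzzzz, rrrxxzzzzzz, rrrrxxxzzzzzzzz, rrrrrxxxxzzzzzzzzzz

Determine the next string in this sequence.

Reading off run lengths: r runs 2, 3, 4, 5; x runs 1, 2, 3, 4; z runs 4, 6, 8, 10 — each is linear in n, where the shown terms are n = 2, 3, 4, 5.
Setting n = 6 gives 6, 5, 12 characters in each block.

rrrrrrxxxxxzzzzzzzzzzzz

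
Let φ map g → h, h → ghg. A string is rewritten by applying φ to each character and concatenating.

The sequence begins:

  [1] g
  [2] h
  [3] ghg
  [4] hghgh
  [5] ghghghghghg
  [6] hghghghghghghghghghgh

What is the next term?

Rewriting the 21 symbols of hghghghghghghghghghgh one by one yields ghg h ghg h ghg h ghg h ghg h ghg h ghg h ghg h ghg h ghg h ghg; concatenated:

ghghghghghghghghghghghghghghghghghghghghghg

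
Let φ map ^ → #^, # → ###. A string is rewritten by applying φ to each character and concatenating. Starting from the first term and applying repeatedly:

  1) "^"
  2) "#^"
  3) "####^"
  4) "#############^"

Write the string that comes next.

φ(#############^) expands symbol-by-symbol to ### ### ### ### ### ### ### ### ### ### ### ### ### #^; joining the 14 pieces gives the next term.

########################################^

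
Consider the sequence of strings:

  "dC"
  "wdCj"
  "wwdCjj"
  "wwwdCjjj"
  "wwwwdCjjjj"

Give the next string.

wwwwwdCjjjjj

s(k+1) = w·s(k)·j, so each term gains w as a prefix and j as a suffix.
One more step from wwwwdCjjjj gives the answer.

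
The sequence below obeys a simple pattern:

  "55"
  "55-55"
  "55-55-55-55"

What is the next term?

55-55-55-55-55-55-55-55

Each string is two copies of the previous one joined by '-'.
So the next term is two copies of 55-55-55-55 with '-' between the halves.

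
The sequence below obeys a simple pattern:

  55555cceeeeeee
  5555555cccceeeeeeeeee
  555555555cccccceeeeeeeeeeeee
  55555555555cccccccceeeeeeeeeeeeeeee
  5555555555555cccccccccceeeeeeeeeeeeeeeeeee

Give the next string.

Reading off run lengths: 5 runs 5, 7, 9, 11, 13; c runs 2, 4, 6, 8, 10; e runs 7, 10, 13, 16, 19 — each is linear in n, where the shown terms are n = 2, 3, 4, 5, 6.
Setting n = 7 gives 15, 12, 22 characters in each block.

555555555555555cccccccccccceeeeeeeeeeeeeeeeeeeeee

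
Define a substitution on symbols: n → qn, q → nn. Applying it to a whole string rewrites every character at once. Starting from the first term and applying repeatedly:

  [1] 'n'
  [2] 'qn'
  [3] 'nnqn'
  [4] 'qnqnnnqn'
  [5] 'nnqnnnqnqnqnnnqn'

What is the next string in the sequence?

qnqnnnqnqnqnnnqnnnqnnnqnqnqnnnqn

Applying the rule to each of the 16 symbols of nnqnnnqnqnqnnnqn gives the pieces qn qn nn qn qn qn nn qn nn qn nn qn qn qn nn qn, which concatenate to the answer.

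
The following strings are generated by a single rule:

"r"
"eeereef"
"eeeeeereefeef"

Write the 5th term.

eeeeeeeeeeeereefeefeefeef

Each term wraps the previous one in eee on the left and eef on the right.
From eeeeeereefeef, 2 further steps: eeeeeereefeef → eeeeeeeeereefeefeef → (answer).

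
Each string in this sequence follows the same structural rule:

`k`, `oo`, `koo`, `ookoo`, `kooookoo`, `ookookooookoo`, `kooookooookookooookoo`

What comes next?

Each term (from the third on) is the two preceding terms concatenated in order: term 3 = k·oo = koo.
Continuing: ookookooookoo · kooookooookookooookoo gives term 8.

ookookooookookooookooookookooookoo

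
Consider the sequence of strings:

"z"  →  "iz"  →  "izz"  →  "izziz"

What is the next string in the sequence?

From term 3 onward, concatenate the last term with the second-to-last: iz·z = izz, izz·iz = izziz, …
Continuing: izziz · izz gives term 5.

izzizizz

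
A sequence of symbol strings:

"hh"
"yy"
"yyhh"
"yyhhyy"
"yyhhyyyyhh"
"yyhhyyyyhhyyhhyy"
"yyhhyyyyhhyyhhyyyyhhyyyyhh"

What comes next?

yyhhyyyyhhyyhhyyyyhhyyyyhhyyhhyyyyhhyyhhyy

From term 3 onward, concatenate the last term with the second-to-last: yy·hh = yyhh, yyhh·yy = yyhhyy, …
So term 8 is yyhhyyyyhhyyhhyyyyhhyyyyhh·yyhhyyyyhhyyhhyy.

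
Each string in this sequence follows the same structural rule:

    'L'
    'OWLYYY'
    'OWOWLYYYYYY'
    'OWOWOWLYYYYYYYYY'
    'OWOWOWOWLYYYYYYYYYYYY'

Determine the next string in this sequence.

Each term wraps the previous one in OW on the left and YYY on the right.
So the next term is OW·OWOWOWOWLYYYYYYYYYYYY·YYY.

OWOWOWOWOWLYYYYYYYYYYYYYYY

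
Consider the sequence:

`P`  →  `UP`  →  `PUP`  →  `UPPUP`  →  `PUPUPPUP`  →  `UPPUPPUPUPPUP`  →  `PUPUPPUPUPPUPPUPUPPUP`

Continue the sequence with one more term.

This is a Fibonacci-style word recurrence s(k) = s(k−2)·s(k−1): e.g. P·UP = PUP.
The next term joins UPPUPPUPUPPUP and PUPUPPUPUPPUPPUPUPPUP.

UPPUPPUPUPPUPPUPUPPUPUPPUPPUPUPPUP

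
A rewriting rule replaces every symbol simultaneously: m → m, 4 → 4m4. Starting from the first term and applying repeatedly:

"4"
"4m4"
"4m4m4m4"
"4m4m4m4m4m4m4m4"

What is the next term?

4m4m4m4m4m4m4m4m4m4m4m4m4m4m4m4

Applying the rule to each of the 15 symbols of 4m4m4m4m4m4m4m4 gives the pieces 4m4 m 4m4 m 4m4 m 4m4 m 4m4 m 4m4 m 4m4 m 4m4, which concatenate to the answer.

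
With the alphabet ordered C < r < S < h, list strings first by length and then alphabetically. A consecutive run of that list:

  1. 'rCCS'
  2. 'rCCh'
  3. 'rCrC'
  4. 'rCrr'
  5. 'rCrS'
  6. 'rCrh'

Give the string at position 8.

Stepping forward 2 times from rCrh: rCrh → rCSC, then the target.

rCSr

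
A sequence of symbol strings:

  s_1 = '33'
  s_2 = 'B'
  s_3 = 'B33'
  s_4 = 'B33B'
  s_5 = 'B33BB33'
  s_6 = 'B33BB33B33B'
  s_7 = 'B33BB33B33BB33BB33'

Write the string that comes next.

B33BB33B33BB33BB33B33BB33B33B

From term 3 onward, concatenate the last term with the second-to-last: B·33 = B33, B33·B = B33B, …
The next term joins B33BB33B33BB33BB33 and B33BB33B33B.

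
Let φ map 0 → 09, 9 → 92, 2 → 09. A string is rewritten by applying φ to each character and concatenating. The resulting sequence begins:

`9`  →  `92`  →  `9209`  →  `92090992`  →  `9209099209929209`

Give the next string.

φ(9209099209929209) expands symbol-by-symbol to 92 09 09 92 09 92 92 09 09 92 92 09 92 09 09 92; joining the 16 pieces gives the next term.

92090992099292090992920992090992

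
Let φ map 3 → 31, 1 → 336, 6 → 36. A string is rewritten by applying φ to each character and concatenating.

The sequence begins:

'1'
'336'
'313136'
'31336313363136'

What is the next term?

Applying the rule to each of the 14 symbols of 31336313363136 gives the pieces 31 336 31 31 36 31 336 31 31 36 31 336 31 36, which concatenate to the answer.

3133631313631336313136313363136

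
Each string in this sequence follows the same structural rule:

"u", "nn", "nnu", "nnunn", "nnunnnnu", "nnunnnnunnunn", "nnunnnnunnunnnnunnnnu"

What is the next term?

This is a Fibonacci-style word recurrence s(k) = s(k−1)·s(k−2): e.g. nn·u = nnu.
Continuing: nnunnnnunnunnnnunnnnu · nnunnnnunnunn gives term 8.

nnunnnnunnunnnnunnnnunnunnnnunnunn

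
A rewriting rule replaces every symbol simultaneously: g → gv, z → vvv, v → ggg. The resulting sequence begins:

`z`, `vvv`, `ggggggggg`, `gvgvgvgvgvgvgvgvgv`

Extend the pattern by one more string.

gvggggvggggvggggvggggvggggvggggvggggvggggvggg

Applying the rule to each of the 18 symbols of gvgvgvgvgvgvgvgvgv gives the pieces gv ggg gv ggg gv ggg gv ggg gv ggg gv ggg gv ggg gv ggg gv ggg, which concatenate to the answer.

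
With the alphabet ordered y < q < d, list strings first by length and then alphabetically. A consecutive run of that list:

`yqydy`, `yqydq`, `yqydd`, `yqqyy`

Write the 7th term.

Advancing 3 positions from yqqyy through yqqyy → yqqyq → yqqyd reaches term 7.

yqqqy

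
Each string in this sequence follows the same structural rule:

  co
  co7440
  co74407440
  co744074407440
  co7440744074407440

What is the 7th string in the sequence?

Each term is the previous one with 7440 appended.
From co7440744074407440, 2 further steps: co7440744074407440 → co74407440744074407440 → (answer).

co744074407440744074407440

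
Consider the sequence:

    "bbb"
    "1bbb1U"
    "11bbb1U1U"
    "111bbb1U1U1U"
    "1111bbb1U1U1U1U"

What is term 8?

Every step adds 1 to the front and 1U to the end of the previous string.
From 1111bbb1U1U1U1U, 3 further steps: 1111bbb1U1U1U1U → 11111bbb1U1U1U1U1U → 111111bbb1U1U1U1U1U1U → (answer).

1111111bbb1U1U1U1U1U1U1U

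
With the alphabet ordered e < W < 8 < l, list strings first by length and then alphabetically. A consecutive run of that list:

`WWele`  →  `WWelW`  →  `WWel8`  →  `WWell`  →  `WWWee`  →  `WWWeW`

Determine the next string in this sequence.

Treat WWWeW as a base-4 numeral over the given alphabet and add one, carrying through any trailing l's.

WWWe8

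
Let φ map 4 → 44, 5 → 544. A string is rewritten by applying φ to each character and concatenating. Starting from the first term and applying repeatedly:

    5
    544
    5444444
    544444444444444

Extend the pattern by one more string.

φ(544444444444444) expands symbol-by-symbol to 544 44 44 44 44 44 44 44 44 44 44 44 44 44 44; joining the 15 pieces gives the next term.

5444444444444444444444444444444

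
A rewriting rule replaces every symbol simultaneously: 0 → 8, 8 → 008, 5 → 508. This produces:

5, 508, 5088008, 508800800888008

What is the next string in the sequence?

5088008008880088800800800888008

Applying the rule to each of the 15 symbols of 508800800888008 gives the pieces 508 8 008 008 8 8 008 8 8 008 008 008 8 8 008, which concatenate to the answer.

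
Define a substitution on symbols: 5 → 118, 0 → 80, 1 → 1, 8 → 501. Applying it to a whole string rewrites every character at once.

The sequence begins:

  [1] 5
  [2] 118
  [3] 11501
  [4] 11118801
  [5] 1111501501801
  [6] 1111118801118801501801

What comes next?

Rewriting the 22 symbols of 1111118801118801501801 one by one yields 1 1 1 1 1 1 501 501 80 1 1 1 501 501 80 1 118 80 1 501 80 1; concatenated:

11111150150180111501501801118801501801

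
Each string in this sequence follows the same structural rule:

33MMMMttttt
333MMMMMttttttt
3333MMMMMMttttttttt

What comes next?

Reading off run lengths: 3 runs 2, 3, 4; M runs 4, 5, 6; t runs 5, 7, 9 — each is linear in n, where the shown terms are n = 3, 4, 5.
For the next term, n = 6, so the run lengths are 5, 7, 11.

33333MMMMMMMttttttttttt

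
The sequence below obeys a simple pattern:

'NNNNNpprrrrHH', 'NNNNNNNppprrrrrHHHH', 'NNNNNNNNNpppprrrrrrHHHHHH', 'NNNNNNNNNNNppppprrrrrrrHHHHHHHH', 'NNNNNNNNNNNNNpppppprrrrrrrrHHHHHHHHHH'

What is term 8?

NNNNNNNNNNNNNNNNNNNppppppppprrrrrrrrrrrHHHHHHHHHHHHHHHH

Reading off run lengths: N runs 5, 7, 9, 11, 13; p runs 2, 3, 4, 5, 6; r runs 4, 5, 6, 7, 8; H runs 2, 4, 6, 8, 10 — each is linear in n (n = 1, 2, …).
For term 8, n = 8, so the run lengths are 19, 9, 11, 16.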